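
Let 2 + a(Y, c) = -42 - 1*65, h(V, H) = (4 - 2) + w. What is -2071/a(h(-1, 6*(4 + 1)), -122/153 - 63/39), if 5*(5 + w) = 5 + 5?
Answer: 19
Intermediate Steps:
w = -3 (w = -5 + (5 + 5)/5 = -5 + (1/5)*10 = -5 + 2 = -3)
h(V, H) = -1 (h(V, H) = (4 - 2) - 3 = 2 - 3 = -1)
a(Y, c) = -109 (a(Y, c) = -2 + (-42 - 1*65) = -2 + (-42 - 65) = -2 - 107 = -109)
-2071/a(h(-1, 6*(4 + 1)), -122/153 - 63/39) = -2071/(-109) = -2071*(-1/109) = 19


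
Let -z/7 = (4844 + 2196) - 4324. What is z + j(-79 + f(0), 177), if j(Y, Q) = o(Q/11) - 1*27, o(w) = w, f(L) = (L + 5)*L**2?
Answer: -209252/11 ≈ -19023.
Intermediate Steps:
f(L) = L**2*(5 + L) (f(L) = (5 + L)*L**2 = L**2*(5 + L))
j(Y, Q) = -27 + Q/11 (j(Y, Q) = Q/11 - 1*27 = Q/11 - 27 = -27 + Q/11)
z = -19012 (z = -7*((4844 + 2196) - 4324) = -7*(7040 - 4324) = -7*2716 = -19012)
z + j(-79 + f(0), 177) = -19012 + (-27 + (1/11)*177) = -19012 + (-27 + 177/11) = -19012 - 120/11 = -209252/11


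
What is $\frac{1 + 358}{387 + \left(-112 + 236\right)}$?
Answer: $\frac{359}{511} \approx 0.70254$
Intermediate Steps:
$\frac{1 + 358}{387 + \left(-112 + 236\right)} = \frac{359}{387 + 124} = \frac{359}{511}$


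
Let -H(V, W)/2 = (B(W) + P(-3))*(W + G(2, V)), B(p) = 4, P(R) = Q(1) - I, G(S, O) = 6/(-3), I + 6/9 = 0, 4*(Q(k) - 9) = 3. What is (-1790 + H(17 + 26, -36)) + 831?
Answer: 410/3 ≈ 136.67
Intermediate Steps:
Q(k) = 39/4 (Q(k) = 9 + (¼)*3 = 9 + ¾ = 39/4)
I = -⅔ (I = -⅔ + 0 = -⅔ ≈ -0.66667)
G(S, O) = -2 (G(S, O) = 6*(-⅓) = -2)
P(R) = 125/12 (P(R) = 39/4 - 1*(-⅔) = 39/4 + ⅔ = 125/12)
H(V, W) = 173/3 - 173*W/6 (H(V, W) = -2*(4 + 125/12)*(W - 2) = -173*(-2 + W)/6 = -2*(-173/6 + 173*W/12) = 173/3 - 173*W/6)
(-1790 + H(17 + 26, -36)) + 831 = (-1790 + (173/3 - 173/6*(-36))) + 831 = (-1790 + (173/3 + 1038)) + 831 = (-1790 + 3287/3) + 831 = -2083/3 + 831 = 410/3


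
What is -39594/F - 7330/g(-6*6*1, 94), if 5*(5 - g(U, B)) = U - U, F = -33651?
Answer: -16430924/11217 ≈ -1464.8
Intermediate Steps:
g(U, B) = 5 (g(U, B) = 5 - (U - U)/5 = 5 - 1/5*0 = 5 + 0 = 5)
-39594/F - 7330/g(-6*6*1, 94) = -39594/(-33651) - 7330/5 = -39594*(-1/33651) - 7330*1/5 = 13198/11217 - 1466 = -16430924/11217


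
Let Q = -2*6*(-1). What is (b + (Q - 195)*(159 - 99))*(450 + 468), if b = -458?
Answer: -10500084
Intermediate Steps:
Q = 12 (Q = -12*(-1) = 12)
(b + (Q - 195)*(159 - 99))*(450 + 468) = (-458 + (12 - 195)*(159 - 99))*(450 + 468) = (-458 - 183*60)*918 = (-458 - 10980)*918 = -11438*918 = -10500084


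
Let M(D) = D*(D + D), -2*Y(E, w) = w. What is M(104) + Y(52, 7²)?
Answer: 43215/2 ≈ 21608.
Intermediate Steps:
Y(E, w) = -w/2
M(D) = 2*D² (M(D) = D*(2*D) = 2*D²)
M(104) + Y(52, 7²) = 2*104² - ½*7² = 2*10816 - ½*49 = 21632 - 49/2 = 43215/2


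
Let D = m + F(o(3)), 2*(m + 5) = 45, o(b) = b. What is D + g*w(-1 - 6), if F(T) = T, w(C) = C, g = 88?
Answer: -1191/2 ≈ -595.50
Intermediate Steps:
m = 35/2 (m = -5 + (1/2)*45 = -5 + 45/2 = 35/2 ≈ 17.500)
D = 41/2 (D = 35/2 + 3 = 41/2 ≈ 20.500)
D + g*w(-1 - 6) = 41/2 + 88*(-1 - 6) = 41/2 + 88*(-7) = 41/2 - 616 = -1191/2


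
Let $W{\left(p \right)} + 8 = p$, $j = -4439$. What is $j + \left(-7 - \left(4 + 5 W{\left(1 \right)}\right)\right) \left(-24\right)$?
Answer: $-5015$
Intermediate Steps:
$W{\left(p \right)} = -8 + p$
$j + \left(-7 - \left(4 + 5 W{\left(1 \right)}\right)\right) \left(-24\right) = -4439 + \left(-7 - \left(4 + 5 \left(-8 + 1\right)\right)\right) \left(-24\right) = -4439 + \left(-7 - -31\right) \left(-24\right) = -4439 + \left(-7 + \left(35 - 4\right)\right) \left(-24\right) = -4439 + \left(-7 + 31\right) \left(-24\right) = -4439 + 24 \left(-24\right) = -4439 - 576 = -5015$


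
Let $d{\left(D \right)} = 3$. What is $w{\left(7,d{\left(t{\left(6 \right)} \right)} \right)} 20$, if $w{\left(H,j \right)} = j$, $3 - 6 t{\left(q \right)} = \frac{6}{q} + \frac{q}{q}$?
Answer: $60$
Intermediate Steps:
$t{\left(q \right)} = \frac{1}{3} - \frac{1}{q}$ ($t{\left(q \right)} = \frac{1}{2} - \frac{\frac{6}{q} + \frac{q}{q}}{6} = \frac{1}{2} - \frac{\frac{6}{q} + 1}{6} = \frac{1}{2} - \frac{1 + \frac{6}{q}}{6} = \frac{1}{2} - \left(\frac{1}{6} + \frac{1}{q}\right) = \frac{1}{3} - \frac{1}{q}$)
$w{\left(7,d{\left(t{\left(6 \right)} \right)} \right)} 20 = 3 \cdot 20 = 60$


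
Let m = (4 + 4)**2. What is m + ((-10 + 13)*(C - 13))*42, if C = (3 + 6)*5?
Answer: 4096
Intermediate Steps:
C = 45 (C = 9*5 = 45)
m = 64 (m = 8**2 = 64)
m + ((-10 + 13)*(C - 13))*42 = 64 + ((-10 + 13)*(45 - 13))*42 = 64 + (3*32)*42 = 64 + 96*42 = 64 + 4032 = 4096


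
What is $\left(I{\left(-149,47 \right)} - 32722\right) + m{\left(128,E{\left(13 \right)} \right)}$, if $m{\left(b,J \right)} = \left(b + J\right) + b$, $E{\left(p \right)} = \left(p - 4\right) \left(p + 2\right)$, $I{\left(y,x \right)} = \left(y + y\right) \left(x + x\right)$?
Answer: $-60343$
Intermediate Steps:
$I{\left(y,x \right)} = 4 x y$ ($I{\left(y,x \right)} = 2 y 2 x = 4 x y$)
$E{\left(p \right)} = \left(-4 + p\right) \left(2 + p\right)$
$m{\left(b,J \right)} = J + 2 b$ ($m{\left(b,J \right)} = \left(J + b\right) + b = J + 2 b$)
$\left(I{\left(-149,47 \right)} - 32722\right) + m{\left(128,E{\left(13 \right)} \right)} = \left(4 \cdot 47 \left(-149\right) - 32722\right) + \left(\left(-8 + 13^{2} - 26\right) + 2 \cdot 128\right) = \left(-28012 - 32722\right) + \left(\left(-8 + 169 - 26\right) + 256\right) = -60734 + \left(135 + 256\right) = -60734 + 391 = -60343$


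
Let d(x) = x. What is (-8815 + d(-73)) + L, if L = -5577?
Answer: -14465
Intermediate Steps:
(-8815 + d(-73)) + L = (-8815 - 73) - 5577 = -8888 - 5577 = -14465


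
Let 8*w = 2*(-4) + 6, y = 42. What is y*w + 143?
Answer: 265/2 ≈ 132.50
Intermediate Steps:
w = -1/4 (w = (2*(-4) + 6)/8 = (-8 + 6)/8 = (1/8)*(-2) = -1/4 ≈ -0.25000)
y*w + 143 = 42*(-1/4) + 143 = -21/2 + 143 = 265/2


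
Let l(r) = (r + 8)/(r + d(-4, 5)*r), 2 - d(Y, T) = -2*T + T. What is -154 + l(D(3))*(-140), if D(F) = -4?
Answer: -273/2 ≈ -136.50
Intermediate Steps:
d(Y, T) = 2 + T (d(Y, T) = 2 - (-2*T + T) = 2 - (-1)*T = 2 + T)
l(r) = (8 + r)/(8*r) (l(r) = (r + 8)/(r + (2 + 5)*r) = (8 + r)/(r + 7*r) = (8 + r)/((8*r)) = (8 + r)*(1/(8*r)) = (8 + r)/(8*r))
-154 + l(D(3))*(-140) = -154 + ((1/8)*(8 - 4)/(-4))*(-140) = -154 + ((1/8)*(-1/4)*4)*(-140) = -154 - 1/8*(-140) = -154 + 35/2 = -273/2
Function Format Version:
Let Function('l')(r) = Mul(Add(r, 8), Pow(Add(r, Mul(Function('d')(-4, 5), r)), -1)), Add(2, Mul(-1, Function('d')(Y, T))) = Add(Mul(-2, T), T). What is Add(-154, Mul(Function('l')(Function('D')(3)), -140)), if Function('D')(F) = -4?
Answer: Rational(-273, 2) ≈ -136.50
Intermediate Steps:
Function('d')(Y, T) = Add(2, T) (Function('d')(Y, T) = Add(2, Mul(-1, Add(Mul(-2, T), T))) = Add(2, Mul(-1, Mul(-1, T))) = Add(2, T))
Function('l')(r) = Mul(Rational(1, 8), Pow(r, -1), Add(8, r)) (Function('l')(r) = Mul(Add(r, 8), Pow(Add(r, Mul(Add(2, 5), r)), -1)) = Mul(Add(8, r), Pow(Add(r, Mul(7, r)), -1)) = Mul(Add(8, r), Pow(Mul(8, r), -1)) = Mul(Add(8, r), Mul(Rational(1, 8), Pow(r, -1))) = Mul(Rational(1, 8), Pow(r, -1), Add(8, r)))
Add(-154, Mul(Function('l')(Function('D')(3)), -140)) = Add(-154, Mul(Mul(Rational(1, 8), Pow(-4, -1), Add(8, -4)), -140)) = Add(-154, Mul(Mul(Rational(1, 8), Rational(-1, 4), 4), -140)) = Add(-154, Mul(Rational(-1, 8), -140)) = Add(-154, Rational(35, 2)) = Rational(-273, 2)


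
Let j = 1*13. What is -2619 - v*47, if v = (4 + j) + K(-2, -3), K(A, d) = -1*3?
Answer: -3277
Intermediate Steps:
K(A, d) = -3
j = 13
v = 14 (v = (4 + 13) - 3 = 17 - 3 = 14)
-2619 - v*47 = -2619 - 14*47 = -2619 - 1*658 = -2619 - 658 = -3277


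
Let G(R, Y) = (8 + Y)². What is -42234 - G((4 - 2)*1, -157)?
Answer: -64435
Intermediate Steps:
-42234 - G((4 - 2)*1, -157) = -42234 - (8 - 157)² = -42234 - 1*(-149)² = -42234 - 1*22201 = -42234 - 22201 = -64435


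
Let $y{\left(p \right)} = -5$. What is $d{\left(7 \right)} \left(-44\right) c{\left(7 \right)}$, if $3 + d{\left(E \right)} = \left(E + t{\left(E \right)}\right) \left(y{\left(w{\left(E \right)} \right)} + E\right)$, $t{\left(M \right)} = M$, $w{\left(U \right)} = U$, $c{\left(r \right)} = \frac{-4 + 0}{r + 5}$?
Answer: $\frac{1100}{3} \approx 366.67$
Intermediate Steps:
$c{\left(r \right)} = - \frac{4}{5 + r}$
$d{\left(E \right)} = -3 + 2 E \left(-5 + E\right)$ ($d{\left(E \right)} = -3 + \left(E + E\right) \left(-5 + E\right) = -3 + 2 E \left(-5 + E\right)$)
$d{\left(7 \right)} \left(-44\right) c{\left(7 \right)} = \left(-3 - 70 + 2 \cdot 7^{2}\right) \left(-44\right) \left(- \frac{4}{5 + 7}\right) = \left(-3 - 70 + 2 \cdot 49\right) \left(-44\right) \left(- \frac{4}{12}\right) = \left(-3 - 70 + 98\right) \left(-44\right) \left(\left(-4\right) \frac{1}{12}\right) = 25 \left(-44\right) \left(- \frac{1}{3}\right) = \left(-1100\right) \left(- \frac{1}{3}\right) = \frac{1100}{3}$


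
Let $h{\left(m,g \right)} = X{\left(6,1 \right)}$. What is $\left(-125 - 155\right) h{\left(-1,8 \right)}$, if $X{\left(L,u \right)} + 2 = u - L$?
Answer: $1960$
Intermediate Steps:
$X{\left(L,u \right)} = -2 + u - L$ ($X{\left(L,u \right)} = -2 - \left(L - u\right) = -2 + u - L$)
$h{\left(m,g \right)} = -7$ ($h{\left(m,g \right)} = -2 + 1 - 6 = -7$)
$\left(-125 - 155\right) h{\left(-1,8 \right)} = \left(-125 - 155\right) \left(-7\right) = \left(-280\right) \left(-7\right) = 1960$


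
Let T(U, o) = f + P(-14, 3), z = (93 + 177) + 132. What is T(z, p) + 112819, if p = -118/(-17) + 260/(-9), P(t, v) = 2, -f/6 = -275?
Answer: 114471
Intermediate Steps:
f = 1650 (f = -6*(-275) = 1650)
p = -3358/153 (p = -118*(-1/17) + 260*(-⅑) = 118/17 - 260/9 = -3358/153 ≈ -21.948)
z = 402 (z = 270 + 132 = 402)
T(U, o) = 1652 (T(U, o) = 1650 + 2 = 1652)
T(z, p) + 112819 = 1652 + 112819 = 114471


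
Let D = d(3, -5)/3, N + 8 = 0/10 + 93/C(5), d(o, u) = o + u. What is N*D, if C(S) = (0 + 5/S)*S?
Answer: -106/15 ≈ -7.0667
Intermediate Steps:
C(S) = 5 (C(S) = (5/S)*S = 5)
N = 53/5 (N = -8 + (0/10 + 93/5) = -8 + (0*(⅒) + 93*(⅕)) = -8 + (0 + 93/5) = -8 + 93/5 = 53/5 ≈ 10.600)
D = -⅔ (D = (3 - 5)/3 = -2*⅓ = -⅔ ≈ -0.66667)
N*D = (53/5)*(-⅔) = -106/15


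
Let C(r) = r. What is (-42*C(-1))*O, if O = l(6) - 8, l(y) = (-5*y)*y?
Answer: -7896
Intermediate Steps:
l(y) = -5*y**2
O = -188 (O = -5*6**2 - 8 = -5*36 - 8 = -180 - 8 = -188)
(-42*C(-1))*O = -42*(-1)*(-188) = 42*(-188) = -7896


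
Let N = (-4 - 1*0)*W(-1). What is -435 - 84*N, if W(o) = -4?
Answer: -1779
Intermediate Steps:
N = 16 (N = (-4 - 1*0)*(-4) = (-4 + 0)*(-4) = -4*(-4) = 16)
-435 - 84*N = -435 - 84*16 = -435 - 1344 = -1779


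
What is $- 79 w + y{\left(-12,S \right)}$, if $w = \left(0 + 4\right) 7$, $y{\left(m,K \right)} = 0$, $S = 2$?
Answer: $-2212$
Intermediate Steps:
$w = 28$ ($w = 4 \cdot 7 = 28$)
$- 79 w + y{\left(-12,S \right)} = \left(-79\right) 28 + 0 = -2212 + 0 = -2212$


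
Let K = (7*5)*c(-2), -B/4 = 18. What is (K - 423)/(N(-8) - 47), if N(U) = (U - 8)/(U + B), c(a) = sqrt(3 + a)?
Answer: 970/117 ≈ 8.2906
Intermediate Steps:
B = -72 (B = -4*18 = -72)
K = 35 (K = (7*5)*sqrt(3 - 2) = 35*sqrt(1) = 35*1 = 35)
N(U) = (-8 + U)/(-72 + U) (N(U) = (U - 8)/(U - 72) = (-8 + U)/(-72 + U))
(K - 423)/(N(-8) - 47) = (35 - 423)/((-8 - 8)/(-72 - 8) - 47) = -388/(-16/(-80) - 47) = -388/(-1/80*(-16) - 47) = -388/(1/5 - 47) = -388/(-234/5) = -388*(-5/234) = 970/117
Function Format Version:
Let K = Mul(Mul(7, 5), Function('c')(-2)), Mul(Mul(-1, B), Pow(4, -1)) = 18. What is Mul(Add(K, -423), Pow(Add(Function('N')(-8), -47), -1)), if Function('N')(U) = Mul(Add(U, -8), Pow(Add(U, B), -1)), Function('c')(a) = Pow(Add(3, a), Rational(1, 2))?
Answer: Rational(970, 117) ≈ 8.2906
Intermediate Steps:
B = -72 (B = Mul(-4, 18) = -72)
K = 35 (K = Mul(Mul(7, 5), Pow(Add(3, -2), Rational(1, 2))) = Mul(35, Pow(1, Rational(1, 2))) = Mul(35, 1) = 35)
Function('N')(U) = Mul(Pow(Add(-72, U), -1), Add(-8, U)) (Function('N')(U) = Mul(Add(U, -8), Pow(Add(U, -72), -1)) = Mul(Add(-8, U), Pow(Add(-72, U), -1)) = Mul(Pow(Add(-72, U), -1), Add(-8, U)))
Mul(Add(K, -423), Pow(Add(Function('N')(-8), -47), -1)) = Mul(Add(35, -423), Pow(Add(Mul(Pow(Add(-72, -8), -1), Add(-8, -8)), -47), -1)) = Mul(-388, Pow(Add(Mul(Pow(-80, -1), -16), -47), -1)) = Mul(-388, Pow(Add(Mul(Rational(-1, 80), -16), -47), -1)) = Mul(-388, Pow(Add(Rational(1, 5), -47), -1)) = Mul(-388, Pow(Rational(-234, 5), -1)) = Mul(-388, Rational(-5, 234)) = Rational(970, 117)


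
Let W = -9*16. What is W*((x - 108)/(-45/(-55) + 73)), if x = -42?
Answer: 59400/203 ≈ 292.61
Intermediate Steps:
W = -144
W*((x - 108)/(-45/(-55) + 73)) = -144*(-42 - 108)/(-45/(-55) + 73) = -(-21600)/(-45*(-1/55) + 73) = -(-21600)/(9/11 + 73) = -(-21600)/812/11 = -(-21600)*11/812 = -144*(-825/406) = 59400/203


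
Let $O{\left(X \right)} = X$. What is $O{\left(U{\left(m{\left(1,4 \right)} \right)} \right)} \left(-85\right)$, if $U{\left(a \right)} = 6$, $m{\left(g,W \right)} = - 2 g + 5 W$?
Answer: $-510$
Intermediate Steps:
$O{\left(U{\left(m{\left(1,4 \right)} \right)} \right)} \left(-85\right) = 6 \left(-85\right) = -510$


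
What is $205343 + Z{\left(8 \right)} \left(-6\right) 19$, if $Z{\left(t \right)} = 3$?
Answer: $205001$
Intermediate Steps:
$205343 + Z{\left(8 \right)} \left(-6\right) 19 = 205343 + 3 \left(-6\right) 19 = 205343 - 342 = 205001$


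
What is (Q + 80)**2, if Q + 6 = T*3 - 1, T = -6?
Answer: 3025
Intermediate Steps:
Q = -25 (Q = -6 + (-6*3 - 1) = -6 + (-18 - 1) = -6 - 19 = -25)
(Q + 80)**2 = (-25 + 80)**2 = 55**2 = 3025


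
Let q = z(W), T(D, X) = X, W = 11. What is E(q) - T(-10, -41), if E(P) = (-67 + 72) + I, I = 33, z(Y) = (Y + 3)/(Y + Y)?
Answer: 79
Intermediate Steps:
z(Y) = (3 + Y)/(2*Y) (z(Y) = (3 + Y)/((2*Y)) = (3 + Y)*(1/(2*Y)) = (3 + Y)/(2*Y))
q = 7/11 (q = (1/2)*(3 + 11)/11 = (1/2)*(1/11)*14 = 7/11 ≈ 0.63636)
E(P) = 38 (E(P) = (-67 + 72) + 33 = 5 + 33 = 38)
E(q) - T(-10, -41) = 38 - 1*(-41) = 38 + 41 = 79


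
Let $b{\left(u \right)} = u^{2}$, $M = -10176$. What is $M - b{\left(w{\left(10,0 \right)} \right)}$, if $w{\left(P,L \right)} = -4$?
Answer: $-10192$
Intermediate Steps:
$M - b{\left(w{\left(10,0 \right)} \right)} = -10176 - \left(-4\right)^{2} = -10176 - 16 = -10192$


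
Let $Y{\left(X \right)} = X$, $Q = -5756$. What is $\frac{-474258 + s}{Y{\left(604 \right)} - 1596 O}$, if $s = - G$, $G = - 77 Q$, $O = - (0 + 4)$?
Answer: $- \frac{458735}{3494} \approx -131.29$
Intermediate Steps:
$O = -4$ ($O = \left(-1\right) 4 = -4$)
$G = 443212$ ($G = \left(-77\right) \left(-5756\right) = 443212$)
$s = -443212$ ($s = \left(-1\right) 443212 = -443212$)
$\frac{-474258 + s}{Y{\left(604 \right)} - 1596 O} = \frac{-474258 - 443212}{604 - -6384} = - \frac{917470}{604 + 6384} = - \frac{917470}{6988} = \left(-917470\right) \frac{1}{6988} = - \frac{458735}{3494}$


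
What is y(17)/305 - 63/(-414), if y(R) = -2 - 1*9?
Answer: 1629/14030 ≈ 0.11611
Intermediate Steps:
y(R) = -11 (y(R) = -2 - 9 = -11)
y(17)/305 - 63/(-414) = -11/305 - 63/(-414) = -11*1/305 - 63*(-1/414) = -11/305 + 7/46 = 1629/14030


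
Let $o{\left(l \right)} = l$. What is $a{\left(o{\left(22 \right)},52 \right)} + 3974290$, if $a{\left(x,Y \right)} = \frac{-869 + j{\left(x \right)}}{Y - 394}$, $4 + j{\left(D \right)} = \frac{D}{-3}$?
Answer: $\frac{214611799}{54} \approx 3.9743 \cdot 10^{6}$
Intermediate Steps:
$j{\left(D \right)} = -4 - \frac{D}{3}$ ($j{\left(D \right)} = -4 + \frac{D}{-3} = -4 + D \left(- \frac{1}{3}\right) = -4 - \frac{D}{3}$)
$a{\left(x,Y \right)} = \frac{-873 - \frac{x}{3}}{-394 + Y}$ ($a{\left(x,Y \right)} = \frac{-869 - \left(4 + \frac{x}{3}\right)}{Y - 394} = \frac{-873 - \frac{x}{3}}{-394 + Y}$)
$a{\left(o{\left(22 \right)},52 \right)} + 3974290 = \frac{-2619 - 22}{3 \left(-394 + 52\right)} + 3974290 = \frac{-2619 - 22}{3 \left(-342\right)} + 3974290 = \frac{1}{3} \left(- \frac{1}{342}\right) \left(-2641\right) + 3974290 = \frac{139}{54} + 3974290 = \frac{214611799}{54}$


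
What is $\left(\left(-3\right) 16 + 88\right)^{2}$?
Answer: $1600$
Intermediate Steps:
$\left(\left(-3\right) 16 + 88\right)^{2} = \left(-48 + 88\right)^{2} = 40^{2} = 1600$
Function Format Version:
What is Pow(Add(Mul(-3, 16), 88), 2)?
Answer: 1600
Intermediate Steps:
Pow(Add(Mul(-3, 16), 88), 2) = Pow(Add(-48, 88), 2) = Pow(40, 2) = 1600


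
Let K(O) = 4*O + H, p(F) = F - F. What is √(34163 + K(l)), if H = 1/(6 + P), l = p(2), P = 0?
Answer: √1229874/6 ≈ 184.83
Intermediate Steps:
p(F) = 0
l = 0
H = ⅙ (H = 1/(6 + 0) = 1/6 = ⅙ ≈ 0.16667)
K(O) = ⅙ + 4*O (K(O) = 4*O + ⅙ = ⅙ + 4*O)
√(34163 + K(l)) = √(34163 + (⅙ + 4*0)) = √(34163 + (⅙ + 0)) = √(34163 + ⅙) = √(204979/6) = √1229874/6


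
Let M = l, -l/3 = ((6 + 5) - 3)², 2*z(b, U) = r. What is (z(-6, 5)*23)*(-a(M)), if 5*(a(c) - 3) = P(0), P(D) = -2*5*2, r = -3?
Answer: -69/2 ≈ -34.500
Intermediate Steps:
z(b, U) = -3/2 (z(b, U) = (½)*(-3) = -3/2)
l = -192 (l = -3*((6 + 5) - 3)² = -3*(11 - 3)² = -3*8² = -3*64 = -192)
P(D) = -20 (P(D) = -10*2 = -20)
M = -192
a(c) = -1 (a(c) = 3 + (⅕)*(-20) = 3 - 4 = -1)
(z(-6, 5)*23)*(-a(M)) = (-3/2*23)*(-1*(-1)) = -69/2*1 = -69/2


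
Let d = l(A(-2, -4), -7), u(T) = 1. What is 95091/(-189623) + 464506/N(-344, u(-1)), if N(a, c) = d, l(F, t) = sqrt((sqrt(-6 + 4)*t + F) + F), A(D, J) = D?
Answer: -95091/189623 + 464506/sqrt(-4 - 7*I*sqrt(2)) ≈ 79490.0 + 1.1785e+5*I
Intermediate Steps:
l(F, t) = sqrt(2*F + I*t*sqrt(2)) (l(F, t) = sqrt((sqrt(-2)*t + F) + F) = sqrt(((I*sqrt(2))*t + F) + F) = sqrt((I*t*sqrt(2) + F) + F) = sqrt((F + I*t*sqrt(2)) + F) = sqrt(2*F + I*t*sqrt(2)))
d = sqrt(-4 - 7*I*sqrt(2)) (d = sqrt(2*(-2) + I*(-7)*sqrt(2)) = sqrt(-4 - 7*I*sqrt(2)) ≈ 1.8272 - 2.709*I)
N(a, c) = sqrt(-4 - 7*I*sqrt(2))
95091/(-189623) + 464506/N(-344, u(-1)) = 95091/(-189623) + 464506/(sqrt(-4 - 7*I*sqrt(2))) = 95091*(-1/189623) + 464506/sqrt(-4 - 7*I*sqrt(2)) = -95091/189623 + 464506/sqrt(-4 - 7*I*sqrt(2))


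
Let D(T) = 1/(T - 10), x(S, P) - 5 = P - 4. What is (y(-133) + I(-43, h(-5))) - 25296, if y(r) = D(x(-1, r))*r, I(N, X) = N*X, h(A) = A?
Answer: -3561369/142 ≈ -25080.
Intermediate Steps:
x(S, P) = 1 + P (x(S, P) = 5 + (P - 4) = 5 + (-4 + P) = 1 + P)
D(T) = 1/(-10 + T)
y(r) = r/(-9 + r) (y(r) = r/(-10 + (1 + r)) = r/(-9 + r))
(y(-133) + I(-43, h(-5))) - 25296 = (-133/(-9 - 133) - 43*(-5)) - 25296 = (-133/(-142) + 215) - 25296 = (-133*(-1/142) + 215) - 25296 = (133/142 + 215) - 25296 = 30663/142 - 25296 = -3561369/142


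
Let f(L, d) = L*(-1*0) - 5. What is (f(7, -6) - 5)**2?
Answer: 100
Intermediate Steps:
f(L, d) = -5 (f(L, d) = L*0 - 5 = 0 - 5 = -5)
(f(7, -6) - 5)**2 = (-5 - 5)**2 = (-10)**2 = 100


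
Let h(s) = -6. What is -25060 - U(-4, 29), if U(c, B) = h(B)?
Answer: -25054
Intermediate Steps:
U(c, B) = -6
-25060 - U(-4, 29) = -25060 - 1*(-6) = -25060 + 6 = -25054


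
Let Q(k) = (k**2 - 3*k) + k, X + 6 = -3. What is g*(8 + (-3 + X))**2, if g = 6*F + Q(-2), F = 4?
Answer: 512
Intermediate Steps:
X = -9 (X = -6 - 3 = -9)
Q(k) = k**2 - 2*k
g = 32 (g = 6*4 - 2*(-2 - 2) = 24 - 2*(-4) = 24 + 8 = 32)
g*(8 + (-3 + X))**2 = 32*(8 + (-3 - 9))**2 = 32*(8 - 12)**2 = 32*(-4)**2 = 32*16 = 512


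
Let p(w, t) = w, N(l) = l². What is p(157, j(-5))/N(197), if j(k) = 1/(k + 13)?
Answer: 157/38809 ≈ 0.0040455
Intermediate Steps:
j(k) = 1/(13 + k)
p(157, j(-5))/N(197) = 157/(197²) = 157/38809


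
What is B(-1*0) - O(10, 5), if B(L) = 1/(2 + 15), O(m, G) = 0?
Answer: 1/17 ≈ 0.058824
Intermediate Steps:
B(L) = 1/17
B(-1*0) - O(10, 5) = 1/17 - 1*0 = 1/17 + 0 = 1/17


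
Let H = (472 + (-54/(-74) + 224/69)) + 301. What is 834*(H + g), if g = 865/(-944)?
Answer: 259975721965/401672 ≈ 6.4723e+5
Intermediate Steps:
H = 1983620/2553 (H = (472 + (-54*(-1/74) + 224*(1/69))) + 301 = (472 + (27/37 + 224/69)) + 301 = (472 + 10151/2553) + 301 = 1215167/2553 + 301 = 1983620/2553 ≈ 776.98)
g = -865/944 (g = 865*(-1/944) = -865/944 ≈ -0.91631)
834*(H + g) = 834*(1983620/2553 - 865/944) = 834*(1870328935/2410032) = 259975721965/401672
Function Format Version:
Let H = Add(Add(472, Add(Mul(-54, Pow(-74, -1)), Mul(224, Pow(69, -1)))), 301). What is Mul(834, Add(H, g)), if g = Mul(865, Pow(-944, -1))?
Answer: Rational(259975721965, 401672) ≈ 6.4723e+5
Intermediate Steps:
H = Rational(1983620, 2553) (H = Add(Add(472, Add(Mul(-54, Rational(-1, 74)), Mul(224, Rational(1, 69)))), 301) = Add(Add(472, Add(Rational(27, 37), Rational(224, 69))), 301) = Add(Add(472, Rational(10151, 2553)), 301) = Add(Rational(1215167, 2553), 301) = Rational(1983620, 2553) ≈ 776.98)
g = Rational(-865, 944) (g = Mul(865, Rational(-1, 944)) = Rational(-865, 944) ≈ -0.91631)
Mul(834, Add(H, g)) = Mul(834, Add(Rational(1983620, 2553), Rational(-865, 944))) = Mul(834, Rational(1870328935, 2410032)) = Rational(259975721965, 401672)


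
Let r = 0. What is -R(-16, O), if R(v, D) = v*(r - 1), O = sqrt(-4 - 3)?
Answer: -16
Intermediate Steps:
O = I*sqrt(7) (O = sqrt(-7) = I*sqrt(7) ≈ 2.6458*I)
R(v, D) = -v (R(v, D) = v*(0 - 1) = v*(-1) = -v)
-R(-16, O) = -(-1)*(-16) = -1*16 = -16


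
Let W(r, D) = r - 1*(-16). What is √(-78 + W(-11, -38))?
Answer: I*√73 ≈ 8.544*I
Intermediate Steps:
W(r, D) = 16 + r (W(r, D) = r + 16 = 16 + r)
√(-78 + W(-11, -38)) = √(-78 + (16 - 11)) = √(-78 + 5) = √(-73) = I*√73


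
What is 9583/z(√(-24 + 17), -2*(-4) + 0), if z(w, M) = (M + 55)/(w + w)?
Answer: 2738*I*√7/9 ≈ 804.9*I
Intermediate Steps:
z(w, M) = (55 + M)/(2*w) (z(w, M) = (55 + M)/((2*w)) = (55 + M)*(1/(2*w)) = (55 + M)/(2*w))
9583/z(√(-24 + 17), -2*(-4) + 0) = 9583/(((55 + (-2*(-4) + 0))/(2*(√(-24 + 17))))) = 9583/(((55 + (8 + 0))/(2*(√(-7))))) = 9583/(((55 + 8)/(2*((I*√7))))) = 9583/(((½)*(-I*√7/7)*63)) = 9583/((-9*I*√7/2)) = 9583*(2*I*√7/63) = 2738*I*√7/9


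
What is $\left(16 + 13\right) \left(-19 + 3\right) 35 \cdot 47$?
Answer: $-763280$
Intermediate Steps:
$\left(16 + 13\right) \left(-19 + 3\right) 35 \cdot 47 = 29 \left(-16\right) 35 \cdot 47 = \left(-464\right) 35 \cdot 47 = \left(-16240\right) 47 = -763280$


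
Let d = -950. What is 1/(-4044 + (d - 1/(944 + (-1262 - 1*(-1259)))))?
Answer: -941/4699355 ≈ -0.00020024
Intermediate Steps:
1/(-4044 + (d - 1/(944 + (-1262 - 1*(-1259))))) = 1/(-4044 + (-950 - 1/(944 + (-1262 - 1*(-1259))))) = 1/(-4044 + (-950 - 1/(944 + (-1262 + 1259)))) = 1/(-4044 + (-950 - 1/(944 - 3))) = 1/(-4044 + (-950 - 1/941)) = 1/(-4044 - 893951/941) = 1/(-4699355/941) = -941/4699355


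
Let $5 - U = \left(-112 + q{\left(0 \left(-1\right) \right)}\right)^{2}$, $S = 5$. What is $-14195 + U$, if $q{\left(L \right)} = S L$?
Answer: $-26734$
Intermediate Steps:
$q{\left(L \right)} = 5 L$
$U = -12539$ ($U = 5 - \left(-112 + 5 \cdot 0 \left(-1\right)\right)^{2} = 5 - \left(-112 + 5 \cdot 0\right)^{2} = 5 - \left(-112 + 0\right)^{2} = 5 - \left(-112\right)^{2} = 5 - 12544 = -12539$)
$-14195 + U = -14195 - 12539 = -26734$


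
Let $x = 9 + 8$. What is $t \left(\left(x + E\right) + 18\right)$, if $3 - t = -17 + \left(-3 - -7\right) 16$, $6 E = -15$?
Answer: $-1430$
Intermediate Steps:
$E = - \frac{5}{2}$ ($E = \frac{1}{6} \left(-15\right) = - \frac{5}{2} \approx -2.5$)
$x = 17$
$t = -44$ ($t = 3 - \left(-17 + \left(-3 - -7\right) 16\right) = 3 - \left(-17 + \left(-3 + 7\right) 16\right) = 3 - \left(-17 + 4 \cdot 16\right) = 3 - \left(-17 + 64\right) = 3 - 47 = -44$)
$t \left(\left(x + E\right) + 18\right) = - 44 \left(\left(17 - \frac{5}{2}\right) + 18\right) = - 44 \left(\frac{29}{2} + 18\right) = \left(-44\right) \frac{65}{2} = -1430$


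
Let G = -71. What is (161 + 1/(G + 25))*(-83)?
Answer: -614615/46 ≈ -13361.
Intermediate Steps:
(161 + 1/(G + 25))*(-83) = (161 + 1/(-71 + 25))*(-83) = (161 + 1/(-46))*(-83) = (161 - 1/46)*(-83) = (7405/46)*(-83) = -614615/46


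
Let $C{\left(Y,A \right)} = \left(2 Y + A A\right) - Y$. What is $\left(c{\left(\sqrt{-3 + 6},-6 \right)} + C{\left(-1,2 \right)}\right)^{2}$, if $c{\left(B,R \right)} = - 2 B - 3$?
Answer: $12$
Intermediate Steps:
$c{\left(B,R \right)} = -3 - 2 B$
$C{\left(Y,A \right)} = Y + A^{2}$ ($C{\left(Y,A \right)} = \left(2 Y + A^{2}\right) - Y = \left(A^{2} + 2 Y\right) - Y = Y + A^{2}$)
$\left(c{\left(\sqrt{-3 + 6},-6 \right)} + C{\left(-1,2 \right)}\right)^{2} = \left(\left(-3 - 2 \sqrt{-3 + 6}\right) - \left(1 - 2^{2}\right)\right)^{2} = \left(\left(-3 - 2 \sqrt{3}\right) + \left(-1 + 4\right)\right)^{2} = \left(\left(-3 - 2 \sqrt{3}\right) + 3\right)^{2} = \left(- 2 \sqrt{3}\right)^{2} = 12$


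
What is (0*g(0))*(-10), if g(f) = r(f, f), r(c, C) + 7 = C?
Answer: 0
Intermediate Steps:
r(c, C) = -7 + C
g(f) = -7 + f
(0*g(0))*(-10) = (0*(-7 + 0))*(-10) = (0*(-7))*(-10) = 0*(-10) = 0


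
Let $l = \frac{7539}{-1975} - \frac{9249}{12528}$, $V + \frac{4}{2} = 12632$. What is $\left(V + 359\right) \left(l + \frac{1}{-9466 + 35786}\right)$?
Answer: $- \frac{80278615073827}{1356730200} \approx -59171.0$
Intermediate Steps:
$V = 12630$ ($V = -2 + 12632 = 12630$)
$l = - \frac{37571789}{8247600}$ ($l = 7539 \left(- \frac{1}{1975}\right) - \frac{3083}{4176} = - \frac{7539}{1975} - \frac{3083}{4176} = - \frac{37571789}{8247600} \approx -4.5555$)
$\left(V + 359\right) \left(l + \frac{1}{-9466 + 35786}\right) = \left(12630 + 359\right) \left(- \frac{37571789}{8247600} + \frac{1}{-9466 + 35786}\right) = 12989 \left(- \frac{37571789}{8247600} + \frac{1}{26320}\right) = 12989 \left(- \frac{6180507743}{1356730200}\right) = - \frac{80278615073827}{1356730200}$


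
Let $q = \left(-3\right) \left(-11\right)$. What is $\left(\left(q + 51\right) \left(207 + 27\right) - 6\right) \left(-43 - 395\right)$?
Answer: $-8606700$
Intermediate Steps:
$q = 33$
$\left(\left(q + 51\right) \left(207 + 27\right) - 6\right) \left(-43 - 395\right) = \left(\left(33 + 51\right) \left(207 + 27\right) - 6\right) \left(-43 - 395\right) = \left(84 \cdot 234 - 6\right) \left(-438\right) = \left(19656 - 6\right) \left(-438\right) = 19650 \left(-438\right) = -8606700$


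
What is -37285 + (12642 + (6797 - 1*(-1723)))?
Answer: -16123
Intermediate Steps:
-37285 + (12642 + (6797 - 1*(-1723))) = -37285 + (12642 + (6797 + 1723)) = -37285 + (12642 + 8520) = -37285 + 21162 = -16123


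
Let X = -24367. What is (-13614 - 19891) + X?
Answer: -57872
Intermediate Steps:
(-13614 - 19891) + X = (-13614 - 19891) - 24367 = -33505 - 24367 = -57872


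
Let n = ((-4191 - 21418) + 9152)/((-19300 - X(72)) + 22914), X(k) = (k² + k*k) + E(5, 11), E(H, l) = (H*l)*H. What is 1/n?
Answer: 7029/16457 ≈ 0.42711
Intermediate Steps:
E(H, l) = l*H²
X(k) = 275 + 2*k² (X(k) = (k² + k*k) + 11*5² = (k² + k²) + 11*25 = 2*k² + 275 = 275 + 2*k²)
n = 16457/7029 (n = ((-4191 - 21418) + 9152)/((-19300 - (275 + 2*72²)) + 22914) = (-25609 + 9152)/((-19300 - (275 + 2*5184)) + 22914) = -16457/((-19300 - (275 + 10368)) + 22914) = -16457/((-19300 - 1*10643) + 22914) = -16457/((-19300 - 10643) + 22914) = -16457/(-29943 + 22914) = -16457/(-7029) = -16457*(-1/7029) = 16457/7029 ≈ 2.3413)
1/n = 1/(16457/7029) = 7029/16457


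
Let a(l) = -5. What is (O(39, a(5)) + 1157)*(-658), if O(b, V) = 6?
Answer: -765254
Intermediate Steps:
(O(39, a(5)) + 1157)*(-658) = (6 + 1157)*(-658) = 1163*(-658) = -765254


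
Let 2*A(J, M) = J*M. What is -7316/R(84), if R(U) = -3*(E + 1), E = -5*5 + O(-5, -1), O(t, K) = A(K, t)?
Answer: -14632/129 ≈ -113.43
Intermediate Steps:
A(J, M) = J*M/2 (A(J, M) = (J*M)/2 = J*M/2)
O(t, K) = K*t/2
E = -45/2 (E = -5*5 + (1/2)*(-1)*(-5) = -25 + 5/2 = -45/2 ≈ -22.500)
R(U) = 129/2 (R(U) = -3*(-45/2 + 1) = -3*(-43/2) = 129/2)
-7316/R(84) = -7316/129/2 = -7316*2/129 = -14632/129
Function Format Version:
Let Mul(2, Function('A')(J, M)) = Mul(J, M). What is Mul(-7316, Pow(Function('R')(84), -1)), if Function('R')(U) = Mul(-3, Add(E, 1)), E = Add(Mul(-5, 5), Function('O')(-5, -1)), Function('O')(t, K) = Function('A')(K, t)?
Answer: Rational(-14632, 129) ≈ -113.43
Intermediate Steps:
Function('A')(J, M) = Mul(Rational(1, 2), J, M) (Function('A')(J, M) = Mul(Rational(1, 2), Mul(J, M)) = Mul(Rational(1, 2), J, M))
Function('O')(t, K) = Mul(Rational(1, 2), K, t)
E = Rational(-45, 2) (E = Add(Mul(-5, 5), Mul(Rational(1, 2), -1, -5)) = Add(-25, Rational(5, 2)) = Rational(-45, 2) ≈ -22.500)
Function('R')(U) = Rational(129, 2) (Function('R')(U) = Mul(-3, Add(Rational(-45, 2), 1)) = Mul(-3, Rational(-43, 2)) = Rational(129, 2))
Mul(-7316, Pow(Function('R')(84), -1)) = Mul(-7316, Pow(Rational(129, 2), -1)) = Mul(-7316, Rational(2, 129)) = Rational(-14632, 129)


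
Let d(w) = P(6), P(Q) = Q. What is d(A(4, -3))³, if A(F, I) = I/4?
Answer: 216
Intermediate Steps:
A(F, I) = I/4 (A(F, I) = I*(¼) = I/4)
d(w) = 6
d(A(4, -3))³ = 6³ = 216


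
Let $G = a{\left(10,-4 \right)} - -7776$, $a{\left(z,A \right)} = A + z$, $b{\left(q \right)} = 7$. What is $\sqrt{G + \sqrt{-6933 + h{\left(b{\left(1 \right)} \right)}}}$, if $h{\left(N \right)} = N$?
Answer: $\sqrt{7782 + i \sqrt{6926}} \approx 88.217 + 0.4717 i$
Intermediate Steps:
$G = 7782$ ($G = \left(-4 + 10\right) - -7776 = 6 + 7776 = 7782$)
$\sqrt{G + \sqrt{-6933 + h{\left(b{\left(1 \right)} \right)}}} = \sqrt{7782 + \sqrt{-6933 + 7}} = \sqrt{7782 + \sqrt{-6926}} = \sqrt{7782 + i \sqrt{6926}}$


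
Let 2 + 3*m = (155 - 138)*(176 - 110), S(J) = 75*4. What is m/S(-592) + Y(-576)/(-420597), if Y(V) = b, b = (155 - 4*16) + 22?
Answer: 872161/700995 ≈ 1.2442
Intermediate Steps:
S(J) = 300
m = 1120/3 (m = -2/3 + ((155 - 138)*(176 - 110))/3 = -2/3 + (17*66)/3 = -2/3 + (1/3)*1122 = -2/3 + 374 = 1120/3 ≈ 373.33)
b = 113 (b = (155 - 64) + 22 = 91 + 22 = 113)
Y(V) = 113
m/S(-592) + Y(-576)/(-420597) = (1120/3)/300 + 113/(-420597) = (1120/3)*(1/300) + 113*(-1/420597) = 56/45 - 113/420597 = 872161/700995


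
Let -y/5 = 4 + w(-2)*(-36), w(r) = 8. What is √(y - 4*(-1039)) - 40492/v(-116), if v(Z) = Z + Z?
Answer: 10123/58 + 2*√1394 ≈ 249.21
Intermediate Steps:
v(Z) = 2*Z
y = 1420 (y = -5*(4 + 8*(-36)) = -5*(4 - 288) = -5*(-284) = 1420)
√(y - 4*(-1039)) - 40492/v(-116) = √(1420 - 4*(-1039)) - 40492/(2*(-116)) = √(1420 + 4156) - 40492/(-232) = √5576 - 40492*(-1)/232 = 2*√1394 - 1*(-10123/58) = 2*√1394 + 10123/58 = 10123/58 + 2*√1394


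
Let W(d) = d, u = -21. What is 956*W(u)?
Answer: -20076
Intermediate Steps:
956*W(u) = 956*(-21) = -20076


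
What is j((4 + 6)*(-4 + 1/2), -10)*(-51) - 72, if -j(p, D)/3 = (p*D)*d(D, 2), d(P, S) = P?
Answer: -535572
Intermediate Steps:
j(p, D) = -3*p*D² (j(p, D) = -3*p*D*D = -3*D*p*D = -3*p*D²)
j((4 + 6)*(-4 + 1/2), -10)*(-51) - 72 = -3*(4 + 6)*(-4 + 1/2)*(-10)²*(-51) - 72 = -3*10*(-4 + ½)*100*(-51) - 72 = -3*10*(-7/2)*100*(-51) - 72 = -3*(-35)*100*(-51) - 72 = 10500*(-51) - 72 = -535500 - 72 = -535572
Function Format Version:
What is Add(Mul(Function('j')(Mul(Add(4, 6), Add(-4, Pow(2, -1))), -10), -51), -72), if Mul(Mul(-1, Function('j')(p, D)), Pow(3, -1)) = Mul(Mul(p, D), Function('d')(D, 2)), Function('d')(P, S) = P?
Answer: -535572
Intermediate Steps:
Function('j')(p, D) = Mul(-3, p, Pow(D, 2)) (Function('j')(p, D) = Mul(-3, Mul(Mul(p, D), D)) = Mul(-3, Mul(Mul(D, p), D)) = Mul(-3, Mul(p, Pow(D, 2))) = Mul(-3, p, Pow(D, 2)))
Add(Mul(Function('j')(Mul(Add(4, 6), Add(-4, Pow(2, -1))), -10), -51), -72) = Add(Mul(Mul(-3, Mul(Add(4, 6), Add(-4, Pow(2, -1))), Pow(-10, 2)), -51), -72) = Add(Mul(Mul(-3, Mul(10, Add(-4, Rational(1, 2))), 100), -51), -72) = Add(Mul(Mul(-3, Mul(10, Rational(-7, 2)), 100), -51), -72) = Add(Mul(Mul(-3, -35, 100), -51), -72) = Add(Mul(10500, -51), -72) = Add(-535500, -72) = -535572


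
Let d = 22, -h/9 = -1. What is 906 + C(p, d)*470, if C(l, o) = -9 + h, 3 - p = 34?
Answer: 906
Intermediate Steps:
h = 9 (h = -9*(-1) = 9)
p = -31 (p = 3 - 1*34 = 3 - 34 = -31)
C(l, o) = 0 (C(l, o) = -9 + 9 = 0)
906 + C(p, d)*470 = 906 + 0*470 = 906 + 0 = 906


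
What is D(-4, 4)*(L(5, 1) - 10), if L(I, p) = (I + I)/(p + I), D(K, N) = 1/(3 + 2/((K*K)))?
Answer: -8/3 ≈ -2.6667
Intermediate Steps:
D(K, N) = 1/(3 + 2/K²) (D(K, N) = 1/(3 + 2/(K²)) = 1/(3 + 2/K²))
L(I, p) = 2*I/(I + p) (L(I, p) = (2*I)/(I + p) = 2*I/(I + p))
D(-4, 4)*(L(5, 1) - 10) = ((-4)²/(2 + 3*(-4)²))*(2*5/(5 + 1) - 10) = (16/(2 + 3*16))*(2*5/6 - 10) = (16/(2 + 48))*(2*5*(⅙) - 10) = (16/50)*(5/3 - 10) = (16*(1/50))*(-25/3) = (8/25)*(-25/3) = -8/3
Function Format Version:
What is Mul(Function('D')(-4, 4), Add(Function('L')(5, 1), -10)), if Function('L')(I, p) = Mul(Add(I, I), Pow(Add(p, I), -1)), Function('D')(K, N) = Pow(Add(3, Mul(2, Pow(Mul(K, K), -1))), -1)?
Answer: Rational(-8, 3) ≈ -2.6667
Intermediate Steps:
Function('D')(K, N) = Pow(Add(3, Mul(2, Pow(K, -2))), -1) (Function('D')(K, N) = Pow(Add(3, Mul(2, Pow(Pow(K, 2), -1))), -1) = Pow(Add(3, Mul(2, Pow(K, -2))), -1))
Function('L')(I, p) = Mul(2, I, Pow(Add(I, p), -1)) (Function('L')(I, p) = Mul(Mul(2, I), Pow(Add(I, p), -1)) = Mul(2, I, Pow(Add(I, p), -1)))
Mul(Function('D')(-4, 4), Add(Function('L')(5, 1), -10)) = Mul(Mul(Pow(-4, 2), Pow(Add(2, Mul(3, Pow(-4, 2))), -1)), Add(Mul(2, 5, Pow(Add(5, 1), -1)), -10)) = Mul(Mul(16, Pow(Add(2, Mul(3, 16)), -1)), Add(Mul(2, 5, Pow(6, -1)), -10)) = Mul(Mul(16, Pow(Add(2, 48), -1)), Add(Mul(2, 5, Rational(1, 6)), -10)) = Mul(Mul(16, Pow(50, -1)), Add(Rational(5, 3), -10)) = Mul(Mul(16, Rational(1, 50)), Rational(-25, 3)) = Mul(Rational(8, 25), Rational(-25, 3)) = Rational(-8, 3)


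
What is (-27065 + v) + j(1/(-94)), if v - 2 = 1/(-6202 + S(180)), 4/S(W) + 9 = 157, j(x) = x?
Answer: -583761646057/21570462 ≈ -27063.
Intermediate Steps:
S(W) = 1/37 (S(W) = 4/(-9 + 157) = 4/148 = 4*(1/148) = 1/37)
v = 458909/229473 (v = 2 + 1/(-6202 + 1/37) = 2 + 1/(-229473/37) = 2 - 37/229473 = 458909/229473 ≈ 1.9998)
(-27065 + v) + j(1/(-94)) = (-27065 + 458909/229473) + 1/(-94) = -6210227836/229473 - 1/94 = -583761646057/21570462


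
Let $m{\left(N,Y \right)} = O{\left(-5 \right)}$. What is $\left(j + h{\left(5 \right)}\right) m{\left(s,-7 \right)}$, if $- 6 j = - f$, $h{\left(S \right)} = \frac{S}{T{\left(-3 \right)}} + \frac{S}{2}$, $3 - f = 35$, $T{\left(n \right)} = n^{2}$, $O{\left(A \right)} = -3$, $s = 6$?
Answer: $\frac{41}{6} \approx 6.8333$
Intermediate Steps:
$m{\left(N,Y \right)} = -3$
$f = -32$ ($f = 3 - 35 = -32$)
$h{\left(S \right)} = \frac{11 S}{18}$ ($h{\left(S \right)} = \frac{S}{\left(-3\right)^{2}} + \frac{S}{2} = \frac{S}{9} + S \frac{1}{2} = S \frac{1}{9} + \frac{S}{2} = \frac{S}{9} + \frac{S}{2} = \frac{11 S}{18}$)
$j = - \frac{16}{3}$ ($j = - \frac{\left(-1\right) \left(-32\right)}{6} = \left(- \frac{1}{6}\right) 32 = - \frac{16}{3} \approx -5.3333$)
$\left(j + h{\left(5 \right)}\right) m{\left(s,-7 \right)} = \left(- \frac{16}{3} + \frac{11}{18} \cdot 5\right) \left(-3\right) = \left(- \frac{16}{3} + \frac{55}{18}\right) \left(-3\right) = \left(- \frac{41}{18}\right) \left(-3\right) = \frac{41}{6}$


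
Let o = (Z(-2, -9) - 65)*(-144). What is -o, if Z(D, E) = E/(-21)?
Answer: -65088/7 ≈ -9298.3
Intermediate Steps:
Z(D, E) = -E/21 (Z(D, E) = E*(-1/21) = -E/21)
o = 65088/7 (o = (-1/21*(-9) - 65)*(-144) = (3/7 - 65)*(-144) = -452/7*(-144) = 65088/7 ≈ 9298.3)
-o = -1*65088/7 = -65088/7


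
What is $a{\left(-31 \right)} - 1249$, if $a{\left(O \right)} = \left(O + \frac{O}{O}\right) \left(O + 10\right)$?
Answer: $-619$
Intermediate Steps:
$a{\left(O \right)} = \left(1 + O\right) \left(10 + O\right)$ ($a{\left(O \right)} = \left(O + 1\right) \left(10 + O\right) = \left(1 + O\right) \left(10 + O\right)$)
$a{\left(-31 \right)} - 1249 = \left(10 + \left(-31\right)^{2} + 11 \left(-31\right)\right) - 1249 = \left(10 + 961 - 341\right) - 1249 = 630 - 1249 = -619$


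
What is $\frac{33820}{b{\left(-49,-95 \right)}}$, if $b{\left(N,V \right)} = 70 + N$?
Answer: $\frac{33820}{21} \approx 1610.5$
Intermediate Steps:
$\frac{33820}{b{\left(-49,-95 \right)}} = \frac{33820}{70 - 49} = \frac{33820}{21}$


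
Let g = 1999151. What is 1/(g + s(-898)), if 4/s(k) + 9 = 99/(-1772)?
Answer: 16047/32080369009 ≈ 5.0021e-7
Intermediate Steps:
s(k) = -7088/16047 (s(k) = 4/(-9 + 99/(-1772)) = 4/(-9 + 99*(-1/1772)) = 4/(-9 - 99/1772) = 4/(-16047/1772) = 4*(-1772/16047) = -7088/16047)
1/(g + s(-898)) = 1/(1999151 - 7088/16047) = 1/(32080369009/16047) = 16047/32080369009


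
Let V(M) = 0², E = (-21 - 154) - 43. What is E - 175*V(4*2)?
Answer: -218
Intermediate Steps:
E = -218 (E = -175 - 43 = -218)
V(M) = 0
E - 175*V(4*2) = -218 - 175*0 = -218 + 0 = -218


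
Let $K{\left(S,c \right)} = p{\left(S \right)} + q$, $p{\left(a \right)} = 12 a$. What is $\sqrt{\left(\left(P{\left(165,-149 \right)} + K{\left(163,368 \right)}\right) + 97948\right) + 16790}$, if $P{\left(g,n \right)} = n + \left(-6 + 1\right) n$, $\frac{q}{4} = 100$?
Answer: $\sqrt{117690} \approx 343.06$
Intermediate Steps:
$q = 400$ ($q = 4 \cdot 100 = 400$)
$K{\left(S,c \right)} = 400 + 12 S$ ($K{\left(S,c \right)} = 12 S + 400 = 400 + 12 S$)
$P{\left(g,n \right)} = - 4 n$ ($P{\left(g,n \right)} = n - 5 n = - 4 n$)
$\sqrt{\left(\left(P{\left(165,-149 \right)} + K{\left(163,368 \right)}\right) + 97948\right) + 16790} = \sqrt{\left(\left(\left(-4\right) \left(-149\right) + \left(400 + 12 \cdot 163\right)\right) + 97948\right) + 16790} = \sqrt{\left(\left(596 + \left(400 + 1956\right)\right) + 97948\right) + 16790} = \sqrt{\left(\left(596 + 2356\right) + 97948\right) + 16790} = \sqrt{\left(2952 + 97948\right) + 16790} = \sqrt{100900 + 16790} = \sqrt{117690}$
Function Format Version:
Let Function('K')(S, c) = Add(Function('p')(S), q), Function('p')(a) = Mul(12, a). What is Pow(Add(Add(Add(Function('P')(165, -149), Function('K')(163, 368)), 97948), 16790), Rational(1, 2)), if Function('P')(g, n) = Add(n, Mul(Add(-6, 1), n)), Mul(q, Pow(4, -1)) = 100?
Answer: Pow(117690, Rational(1, 2)) ≈ 343.06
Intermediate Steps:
q = 400 (q = Mul(4, 100) = 400)
Function('K')(S, c) = Add(400, Mul(12, S)) (Function('K')(S, c) = Add(Mul(12, S), 400) = Add(400, Mul(12, S)))
Function('P')(g, n) = Mul(-4, n) (Function('P')(g, n) = Add(n, Mul(-5, n)) = Mul(-4, n))
Pow(Add(Add(Add(Function('P')(165, -149), Function('K')(163, 368)), 97948), 16790), Rational(1, 2)) = Pow(Add(Add(Add(Mul(-4, -149), Add(400, Mul(12, 163))), 97948), 16790), Rational(1, 2)) = Pow(Add(Add(Add(596, Add(400, 1956)), 97948), 16790), Rational(1, 2)) = Pow(Add(Add(Add(596, 2356), 97948), 16790), Rational(1, 2)) = Pow(Add(Add(2952, 97948), 16790), Rational(1, 2)) = Pow(Add(100900, 16790), Rational(1, 2)) = Pow(117690, Rational(1, 2))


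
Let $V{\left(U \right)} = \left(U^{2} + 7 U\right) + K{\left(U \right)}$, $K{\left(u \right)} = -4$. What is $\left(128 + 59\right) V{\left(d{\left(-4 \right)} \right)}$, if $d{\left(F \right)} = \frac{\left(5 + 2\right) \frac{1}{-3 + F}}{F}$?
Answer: $- \frac{6545}{16} \approx -409.06$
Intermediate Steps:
$d{\left(F \right)} = \frac{7}{F \left(-3 + F\right)}$ ($d{\left(F \right)} = \frac{7 \frac{1}{-3 + F}}{F} = \frac{7}{F \left(-3 + F\right)}$)
$V{\left(U \right)} = -4 + U^{2} + 7 U$ ($V{\left(U \right)} = \left(U^{2} + 7 U\right) - 4 = -4 + U^{2} + 7 U$)
$\left(128 + 59\right) V{\left(d{\left(-4 \right)} \right)} = \left(128 + 59\right) \left(-4 + \left(\frac{7}{\left(-4\right) \left(-3 - 4\right)}\right)^{2} + 7 \frac{7}{\left(-4\right) \left(-3 - 4\right)}\right) = 187 \left(-4 + \left(7 \left(- \frac{1}{4}\right) \frac{1}{-7}\right)^{2} + 7 \cdot 7 \left(- \frac{1}{4}\right) \frac{1}{-7}\right) = 187 \left(-4 + \left(7 \left(- \frac{1}{4}\right) \left(- \frac{1}{7}\right)\right)^{2} + 7 \cdot 7 \left(- \frac{1}{4}\right) \left(- \frac{1}{7}\right)\right) = 187 \left(-4 + \left(\frac{1}{4}\right)^{2} + 7 \cdot \frac{1}{4}\right) = 187 \left(-4 + \frac{1}{16} + \frac{7}{4}\right) = 187 \left(- \frac{35}{16}\right) = - \frac{6545}{16}$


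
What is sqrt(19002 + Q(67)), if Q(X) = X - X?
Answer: sqrt(19002) ≈ 137.85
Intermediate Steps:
Q(X) = 0
sqrt(19002 + Q(67)) = sqrt(19002 + 0) = sqrt(19002)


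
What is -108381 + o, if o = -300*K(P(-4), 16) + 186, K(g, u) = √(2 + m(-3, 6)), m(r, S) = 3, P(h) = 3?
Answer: -108195 - 300*√5 ≈ -1.0887e+5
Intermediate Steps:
K(g, u) = √5 (K(g, u) = √(2 + 3) = √5)
o = 186 - 300*√5 (o = -300*√5 + 186 = 186 - 300*√5 ≈ -484.82)
-108381 + o = -108381 + (186 - 300*√5) = -108195 - 300*√5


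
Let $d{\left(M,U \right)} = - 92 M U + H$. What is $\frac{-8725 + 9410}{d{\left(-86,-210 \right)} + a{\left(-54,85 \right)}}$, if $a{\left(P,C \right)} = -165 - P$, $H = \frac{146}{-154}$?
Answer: $- \frac{10549}{25589132} \approx -0.00041225$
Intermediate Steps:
$H = - \frac{73}{77}$ ($H = 146 \left(- \frac{1}{154}\right) = - \frac{73}{77} \approx -0.94805$)
$d{\left(M,U \right)} = - \frac{73}{77} - 92 M U$ ($d{\left(M,U \right)} = - 92 M U - \frac{73}{77} = - \frac{73}{77} - 92 M U$)
$\frac{-8725 + 9410}{d{\left(-86,-210 \right)} + a{\left(-54,85 \right)}} = \frac{-8725 + 9410}{\left(- \frac{73}{77} - \left(-7912\right) \left(-210\right)\right) - 111} = \frac{685}{\left(- \frac{73}{77} - 1661520\right) + \left(-165 + 54\right)} = \frac{685}{- \frac{127937113}{77} - 111} = \frac{685}{- \frac{127945660}{77}} = 685 \left(- \frac{77}{127945660}\right) = - \frac{10549}{25589132}$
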